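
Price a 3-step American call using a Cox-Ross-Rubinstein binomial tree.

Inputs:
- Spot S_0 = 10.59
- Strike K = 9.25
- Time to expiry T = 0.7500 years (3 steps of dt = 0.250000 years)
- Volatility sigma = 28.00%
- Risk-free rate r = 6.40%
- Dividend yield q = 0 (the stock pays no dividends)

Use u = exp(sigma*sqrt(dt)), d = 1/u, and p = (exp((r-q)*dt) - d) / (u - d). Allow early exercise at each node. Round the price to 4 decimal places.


dt = T/N = 0.250000
u = exp(sigma*sqrt(dt)) = 1.150274; d = 1/u = 0.869358
p = (exp((r-q)*dt) - d) / (u - d) = 0.522472
Discount per step: exp(-r*dt) = 0.984127
Stock lattice S(k, i) with i counting down-moves:
  k=0: S(0,0) = 10.5900
  k=1: S(1,0) = 12.1814; S(1,1) = 9.2065
  k=2: S(2,0) = 14.0119; S(2,1) = 10.5900; S(2,2) = 8.0037
  k=3: S(3,0) = 16.1176; S(3,1) = 12.1814; S(3,2) = 9.2065; S(3,3) = 6.9581
Terminal payoffs V(N, i) = max(S_T - K, 0):
  V(3,0) = 6.867573; V(3,1) = 2.931400; V(3,2) = 0.000000; V(3,3) = 0.000000
Backward induction: V(k, i) = exp(-r*dt) * [p * V(k+1, i) + (1-p) * V(k+1, i+1)]; then take max(V_cont, immediate exercise) for American.
  V(2,0) = exp(-r*dt) * [p*6.867573 + (1-p)*2.931400] = 4.908767; exercise = 4.761945; V(2,0) = max -> 4.908767
  V(2,1) = exp(-r*dt) * [p*2.931400 + (1-p)*0.000000] = 1.507263; exercise = 1.340000; V(2,1) = max -> 1.507263
  V(2,2) = exp(-r*dt) * [p*0.000000 + (1-p)*0.000000] = 0.000000; exercise = 0.000000; V(2,2) = max -> 0.000000
  V(1,0) = exp(-r*dt) * [p*4.908767 + (1-p)*1.507263] = 3.232320; exercise = 2.931400; V(1,0) = max -> 3.232320
  V(1,1) = exp(-r*dt) * [p*1.507263 + (1-p)*0.000000] = 0.775003; exercise = 0.000000; V(1,1) = max -> 0.775003
  V(0,0) = exp(-r*dt) * [p*3.232320 + (1-p)*0.775003] = 2.026202; exercise = 1.340000; V(0,0) = max -> 2.026202

Answer: Price = V(0,0) = 2.0262


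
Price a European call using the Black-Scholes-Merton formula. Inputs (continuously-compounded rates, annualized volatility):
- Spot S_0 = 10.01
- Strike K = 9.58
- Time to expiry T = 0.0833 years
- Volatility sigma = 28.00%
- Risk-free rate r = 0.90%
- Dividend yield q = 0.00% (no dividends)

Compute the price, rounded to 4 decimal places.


d1 = (ln(S/K) + (r - q + 0.5*sigma^2) * T) / (sigma * sqrt(T)) = 0.59300036
d2 = d1 - sigma * sqrt(T) = 0.51218749
exp(-rT) = 0.99925058; exp(-qT) = 1.00000000
C = S_0 * exp(-qT) * N(d1) - K * exp(-rT) * N(d2)
N(d1) = 0.72340955; N(d2) = 0.69574010
C = 10.0100 * 1.00000000 * 0.72340955 - 9.5800 * 0.99925058 * 0.69574010 = 0.5811

Answer: Price = 0.5811


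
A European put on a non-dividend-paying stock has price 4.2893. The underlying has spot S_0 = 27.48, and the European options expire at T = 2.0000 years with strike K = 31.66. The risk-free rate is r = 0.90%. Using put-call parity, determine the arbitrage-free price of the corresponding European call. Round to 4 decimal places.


Answer: Call price = 0.6741

Derivation:
Put-call parity: C - P = S_0 * exp(-qT) - K * exp(-rT).
S_0 * exp(-qT) = 27.4800 * 1.00000000 = 27.48000000
K * exp(-rT) = 31.6600 * 0.98216103 = 31.09521828
C = P + S*exp(-qT) - K*exp(-rT)
C = 4.2893 + 27.48000000 - 31.09521828 = 0.6741


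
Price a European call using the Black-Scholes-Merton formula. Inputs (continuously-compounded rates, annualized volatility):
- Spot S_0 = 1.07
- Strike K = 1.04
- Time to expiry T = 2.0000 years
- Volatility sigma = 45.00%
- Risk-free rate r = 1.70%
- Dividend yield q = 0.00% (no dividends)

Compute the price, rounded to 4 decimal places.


Answer: Price = 0.2926

Derivation:
d1 = (ln(S/K) + (r - q + 0.5*sigma^2) * T) / (sigma * sqrt(T)) = 0.41630980
d2 = d1 - sigma * sqrt(T) = -0.22008630
exp(-rT) = 0.96657150; exp(-qT) = 1.00000000
C = S_0 * exp(-qT) * N(d1) - K * exp(-rT) * N(d2)
N(d1) = 0.66140834; N(d2) = 0.41290197
C = 1.0700 * 1.00000000 * 0.66140834 - 1.0400 * 0.96657150 * 0.41290197 = 0.2926


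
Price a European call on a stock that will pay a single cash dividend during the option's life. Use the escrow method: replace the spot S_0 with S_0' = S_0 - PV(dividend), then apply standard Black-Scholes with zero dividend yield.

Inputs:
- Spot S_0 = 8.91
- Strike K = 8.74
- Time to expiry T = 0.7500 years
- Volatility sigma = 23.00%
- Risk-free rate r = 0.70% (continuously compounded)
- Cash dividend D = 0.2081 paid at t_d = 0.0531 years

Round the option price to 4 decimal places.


Answer: Price = 0.6939

Derivation:
PV(D) = D * exp(-r * t_d) = 0.2081 * 0.99962837 = 0.20802266
S_0' = S_0 - PV(D) = 8.9100 - 0.20802266 = 8.70197734
d1 = (ln(S_0'/K) + (r + sigma^2/2)*T) / (sigma*sqrt(T)) = 0.10406156
d2 = d1 - sigma*sqrt(T) = -0.09512428
exp(-rT) = 0.99476376
N(d1) = 0.54143975; N(d2) = 0.46210806
C = S_0' * N(d1) - K * exp(-rT) * N(d2) = 8.70197734 * 0.54143975 - 8.7400 * 0.99476376 * 0.46210806 = 0.6939


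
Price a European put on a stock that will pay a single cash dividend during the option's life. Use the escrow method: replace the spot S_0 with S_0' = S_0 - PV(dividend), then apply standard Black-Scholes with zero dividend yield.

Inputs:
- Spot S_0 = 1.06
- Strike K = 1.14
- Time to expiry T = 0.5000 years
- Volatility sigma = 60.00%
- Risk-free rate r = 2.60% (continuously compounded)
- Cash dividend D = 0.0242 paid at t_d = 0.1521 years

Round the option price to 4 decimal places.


Answer: Price = 0.2296

Derivation:
PV(D) = D * exp(-r * t_d) = 0.0242 * 0.99605321 = 0.02410449
S_0' = S_0 - PV(D) = 1.0600 - 0.02410449 = 1.03589551
d1 = (ln(S_0'/K) + (r + sigma^2/2)*T) / (sigma*sqrt(T)) = 0.01706018
d2 = d1 - sigma*sqrt(T) = -0.40720389
exp(-rT) = 0.98708414
N(-d1) = 0.49319430; N(-d2) = 0.65807088
P = K * exp(-rT) * N(-d2) - S_0' * N(-d1) = 1.1400 * 0.98708414 * 0.65807088 - 1.03589551 * 0.49319430 = 0.2296


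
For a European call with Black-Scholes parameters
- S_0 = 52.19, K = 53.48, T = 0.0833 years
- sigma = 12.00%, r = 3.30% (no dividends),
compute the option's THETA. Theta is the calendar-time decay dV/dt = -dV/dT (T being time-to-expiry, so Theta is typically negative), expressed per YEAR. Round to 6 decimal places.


d1 = -0.6083078334; d2 = -0.6429419206
phi(d1) = 0.3315562690; exp(-qT) = 1.0000000000; exp(-rT) = 0.9972548748
Theta = -S*exp(-qT)*phi(d1)*sigma/(2*sqrt(T)) - r*K*exp(-rT)*N(d2) + q*S*exp(-qT)*N(d1)
N(d1) = 0.2714916633; N(d2) = 0.2601308934; sqrt(T) = 0.2886173938
Term 1 = -52.1900 * 1.0000000000 * 0.3315562690 * 0.1200 / (2 * 0.2886173938) = -3.5972721085
Term 2 = -0.0330 * 53.4800 * 0.9972548748 * 0.2601308934 = -0.4578291480
Term 3 = 0 (no dividend yield, q = 0)
Theta = -3.5972721085 + (-0.4578291480) + (0.0000000000) = -4.055101

Answer: Theta = -4.055101


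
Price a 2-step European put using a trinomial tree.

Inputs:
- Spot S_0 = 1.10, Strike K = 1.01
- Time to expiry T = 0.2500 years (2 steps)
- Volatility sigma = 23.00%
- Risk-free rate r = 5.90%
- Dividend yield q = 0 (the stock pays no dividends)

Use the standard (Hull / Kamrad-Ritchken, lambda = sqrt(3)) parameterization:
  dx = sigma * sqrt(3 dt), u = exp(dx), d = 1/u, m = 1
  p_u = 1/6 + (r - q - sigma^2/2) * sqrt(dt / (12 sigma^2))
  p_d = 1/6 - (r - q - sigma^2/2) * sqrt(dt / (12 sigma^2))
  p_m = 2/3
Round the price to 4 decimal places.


dt = T/N = 0.125000; dx = sigma*sqrt(3*dt) = 0.140846
u = exp(dx) = 1.151247; d = 1/u = 0.868623
p_u = 0.181111, p_m = 0.666667, p_d = 0.152223
Discount per step: exp(-r*dt) = 0.992652
Stock lattice S(k, j) with j the centered position index:
  k=0: S(0,+0) = 1.1000
  k=1: S(1,-1) = 0.9555; S(1,+0) = 1.1000; S(1,+1) = 1.2664
  k=2: S(2,-2) = 0.8300; S(2,-1) = 0.9555; S(2,+0) = 1.1000; S(2,+1) = 1.2664; S(2,+2) = 1.4579
Terminal payoffs V(N, j) = max(K - S_T, 0):
  V(2,-2) = 0.180043; V(2,-1) = 0.054514; V(2,+0) = 0.000000; V(2,+1) = 0.000000; V(2,+2) = 0.000000
Backward induction: V(k, j) = exp(-r*dt) * [p_u * V(k+1, j+1) + p_m * V(k+1, j) + p_d * V(k+1, j-1)]
  V(1,-1) = exp(-r*dt) * [p_u*0.000000 + p_m*0.054514 + p_d*0.180043] = 0.063281
  V(1,+0) = exp(-r*dt) * [p_u*0.000000 + p_m*0.000000 + p_d*0.054514] = 0.008237
  V(1,+1) = exp(-r*dt) * [p_u*0.000000 + p_m*0.000000 + p_d*0.000000] = 0.000000
  V(0,+0) = exp(-r*dt) * [p_u*0.000000 + p_m*0.008237 + p_d*0.063281] = 0.015013

Answer: Price = V(0,0) = 0.0150


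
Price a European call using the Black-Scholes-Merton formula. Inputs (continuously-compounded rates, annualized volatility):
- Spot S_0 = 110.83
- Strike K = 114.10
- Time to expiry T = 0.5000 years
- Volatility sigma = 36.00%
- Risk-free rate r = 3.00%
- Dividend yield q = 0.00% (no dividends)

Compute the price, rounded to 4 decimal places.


Answer: Price = 10.5361

Derivation:
d1 = (ln(S/K) + (r - q + 0.5*sigma^2) * T) / (sigma * sqrt(T)) = 0.07197655
d2 = d1 - sigma * sqrt(T) = -0.18258189
exp(-rT) = 0.98511194; exp(-qT) = 1.00000000
C = S_0 * exp(-qT) * N(d1) - K * exp(-rT) * N(d2)
N(d1) = 0.52868972; N(d2) = 0.42756305
C = 110.8300 * 1.00000000 * 0.52868972 - 114.1000 * 0.98511194 * 0.42756305 = 10.5361


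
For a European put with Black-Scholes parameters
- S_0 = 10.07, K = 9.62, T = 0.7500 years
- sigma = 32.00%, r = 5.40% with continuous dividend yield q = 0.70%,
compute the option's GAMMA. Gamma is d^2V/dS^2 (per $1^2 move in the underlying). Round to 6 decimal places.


d1 = 0.4307265466; d2 = 0.1535984174
phi(d1) = 0.3635998926; exp(-qT) = 0.9947637572; exp(-rT) = 0.9603091645
Gamma = exp(-qT) * phi(d1) / (S * sigma * sqrt(T)) = 0.9947637572 * 0.3635998926 / (10.0700 * 0.3200 * 0.8660254038) = 0.129609

Answer: Gamma = 0.129609


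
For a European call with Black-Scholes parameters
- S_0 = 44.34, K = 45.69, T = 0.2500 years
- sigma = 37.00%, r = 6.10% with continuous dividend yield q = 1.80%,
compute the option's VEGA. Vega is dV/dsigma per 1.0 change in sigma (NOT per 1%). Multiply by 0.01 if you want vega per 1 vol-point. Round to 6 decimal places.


d1 = -0.0115121697; d2 = -0.1965121697
phi(d1) = 0.3989158454; exp(-qT) = 0.9955101098; exp(-rT) = 0.9848656924
Vega = S * exp(-qT) * phi(d1) * sqrt(T) = 44.3400 * 0.9955101098 * 0.3989158454 * 0.5000000000 = 8.804256

Answer: Vega = 8.804256


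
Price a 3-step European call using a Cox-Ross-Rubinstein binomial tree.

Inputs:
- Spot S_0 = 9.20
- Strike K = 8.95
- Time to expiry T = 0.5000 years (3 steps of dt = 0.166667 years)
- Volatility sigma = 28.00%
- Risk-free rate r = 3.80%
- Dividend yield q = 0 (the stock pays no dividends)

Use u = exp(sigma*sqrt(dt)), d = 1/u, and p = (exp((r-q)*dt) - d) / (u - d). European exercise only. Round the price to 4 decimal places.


Answer: Price = V(0,0) = 0.9909

Derivation:
dt = T/N = 0.166667
u = exp(sigma*sqrt(dt)) = 1.121099; d = 1/u = 0.891982
p = (exp((r-q)*dt) - d) / (u - d) = 0.499184
Discount per step: exp(-r*dt) = 0.993687
Stock lattice S(k, i) with i counting down-moves:
  k=0: S(0,0) = 9.2000
  k=1: S(1,0) = 10.3141; S(1,1) = 8.2062
  k=2: S(2,0) = 11.5631; S(2,1) = 9.2000; S(2,2) = 7.3198
  k=3: S(3,0) = 12.9634; S(3,1) = 10.3141; S(3,2) = 8.2062; S(3,3) = 6.5291
Terminal payoffs V(N, i) = max(S_T - K, 0):
  V(3,0) = 4.013427; V(3,1) = 1.364111; V(3,2) = 0.000000; V(3,3) = 0.000000
Backward induction: V(k, i) = exp(-r*dt) * [p * V(k+1, i) + (1-p) * V(k+1, i+1)].
  V(2,0) = exp(-r*dt) * [p*4.013427 + (1-p)*1.364111] = 2.669645
  V(2,1) = exp(-r*dt) * [p*1.364111 + (1-p)*0.000000] = 0.676643
  V(2,2) = exp(-r*dt) * [p*0.000000 + (1-p)*0.000000] = 0.000000
  V(1,0) = exp(-r*dt) * [p*2.669645 + (1-p)*0.676643] = 1.660965
  V(1,1) = exp(-r*dt) * [p*0.676643 + (1-p)*0.000000] = 0.335637
  V(0,0) = exp(-r*dt) * [p*1.660965 + (1-p)*0.335637] = 0.990923


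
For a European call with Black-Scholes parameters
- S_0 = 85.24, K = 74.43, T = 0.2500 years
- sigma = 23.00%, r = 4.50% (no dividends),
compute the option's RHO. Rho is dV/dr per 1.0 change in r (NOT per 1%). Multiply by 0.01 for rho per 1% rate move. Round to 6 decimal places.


d1 = 1.3345584422; d2 = 1.2195584422
phi(d1) = 0.1637422635; exp(-qT) = 1.0000000000; exp(-rT) = 0.9888130446
N(d2) = 0.8886838458
Rho = K*T*exp(-rT)*N(d2) = 74.4300 * 0.2500 * 0.9888130446 * 0.8886838458 = 16.351195

Answer: Rho = 16.351195


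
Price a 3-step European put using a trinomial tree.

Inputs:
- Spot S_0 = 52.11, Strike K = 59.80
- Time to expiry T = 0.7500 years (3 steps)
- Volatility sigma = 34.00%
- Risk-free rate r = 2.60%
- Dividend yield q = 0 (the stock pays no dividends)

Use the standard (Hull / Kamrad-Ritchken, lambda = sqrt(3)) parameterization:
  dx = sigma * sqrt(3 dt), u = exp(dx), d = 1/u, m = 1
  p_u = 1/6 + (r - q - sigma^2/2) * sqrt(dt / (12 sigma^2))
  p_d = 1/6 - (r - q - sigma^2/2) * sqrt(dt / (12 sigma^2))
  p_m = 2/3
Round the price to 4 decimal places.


dt = T/N = 0.250000; dx = sigma*sqrt(3*dt) = 0.294449
u = exp(dx) = 1.342386; d = 1/u = 0.744942
p_u = 0.153167, p_m = 0.666667, p_d = 0.180166
Discount per step: exp(-r*dt) = 0.993521
Stock lattice S(k, j) with j the centered position index:
  k=0: S(0,+0) = 52.1100
  k=1: S(1,-1) = 38.8189; S(1,+0) = 52.1100; S(1,+1) = 69.9517
  k=2: S(2,-2) = 28.9179; S(2,-1) = 38.8189; S(2,+0) = 52.1100; S(2,+1) = 69.9517; S(2,+2) = 93.9022
  k=3: S(3,-3) = 21.5421; S(3,-2) = 28.9179; S(3,-1) = 38.8189; S(3,+0) = 52.1100; S(3,+1) = 69.9517; S(3,+2) = 93.9022; S(3,+3) = 126.0530
Terminal payoffs V(N, j) = max(K - S_T, 0):
  V(3,-3) = 38.257861; V(3,-2) = 30.882134; V(3,-1) = 20.981062; V(3,+0) = 7.690000; V(3,+1) = 0.000000; V(3,+2) = 0.000000; V(3,+3) = 0.000000
Backward induction: V(k, j) = exp(-r*dt) * [p_u * V(k+1, j+1) + p_m * V(k+1, j) + p_d * V(k+1, j-1)]
  V(2,-2) = exp(-r*dt) * [p_u*20.981062 + p_m*30.882134 + p_d*38.257861] = 30.495610
  V(2,-1) = exp(-r*dt) * [p_u*7.690000 + p_m*20.981062 + p_d*30.882134] = 20.594850
  V(2,+0) = exp(-r*dt) * [p_u*0.000000 + p_m*7.690000 + p_d*20.981062] = 8.849044
  V(2,+1) = exp(-r*dt) * [p_u*0.000000 + p_m*0.000000 + p_d*7.690000] = 1.376504
  V(2,+2) = exp(-r*dt) * [p_u*0.000000 + p_m*0.000000 + p_d*0.000000] = 0.000000
  V(1,-1) = exp(-r*dt) * [p_u*8.849044 + p_m*20.594850 + p_d*30.495610] = 20.446234
  V(1,+0) = exp(-r*dt) * [p_u*1.376504 + p_m*8.849044 + p_d*20.594850] = 9.757072
  V(1,+1) = exp(-r*dt) * [p_u*0.000000 + p_m*1.376504 + p_d*8.849044] = 2.495695
  V(0,+0) = exp(-r*dt) * [p_u*2.495695 + p_m*9.757072 + p_d*20.446234] = 10.502211

Answer: Price = V(0,0) = 10.5022


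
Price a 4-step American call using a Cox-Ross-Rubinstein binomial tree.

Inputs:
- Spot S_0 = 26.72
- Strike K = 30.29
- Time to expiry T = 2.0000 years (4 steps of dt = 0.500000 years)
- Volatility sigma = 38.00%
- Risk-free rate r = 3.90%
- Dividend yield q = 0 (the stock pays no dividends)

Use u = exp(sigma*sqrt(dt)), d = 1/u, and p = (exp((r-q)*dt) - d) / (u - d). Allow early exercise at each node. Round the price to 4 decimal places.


Answer: Price = V(0,0) = 5.2912

Derivation:
dt = T/N = 0.500000
u = exp(sigma*sqrt(dt)) = 1.308263; d = 1/u = 0.764372
p = (exp((r-q)*dt) - d) / (u - d) = 0.469431
Discount per step: exp(-r*dt) = 0.980689
Stock lattice S(k, i) with i counting down-moves:
  k=0: S(0,0) = 26.7200
  k=1: S(1,0) = 34.9568; S(1,1) = 20.4240
  k=2: S(2,0) = 45.7327; S(2,1) = 26.7200; S(2,2) = 15.6116
  k=3: S(3,0) = 59.8304; S(3,1) = 34.9568; S(3,2) = 20.4240; S(3,3) = 11.9330
  k=4: S(4,0) = 78.2739; S(4,1) = 45.7327; S(4,2) = 26.7200; S(4,3) = 15.6116; S(4,4) = 9.1213
Terminal payoffs V(N, i) = max(S_T - K, 0):
  V(4,0) = 47.983935; V(4,1) = 15.442697; V(4,2) = 0.000000; V(4,3) = 0.000000; V(4,4) = 0.000000
Backward induction: V(k, i) = exp(-r*dt) * [p * V(k+1, i) + (1-p) * V(k+1, i+1)]; then take max(V_cont, immediate exercise) for American.
  V(3,0) = exp(-r*dt) * [p*47.983935 + (1-p)*15.442697] = 30.125345; exercise = 29.540411; V(3,0) = max -> 30.125345
  V(3,1) = exp(-r*dt) * [p*15.442697 + (1-p)*0.000000] = 7.109285; exercise = 4.666797; V(3,1) = max -> 7.109285
  V(3,2) = exp(-r*dt) * [p*0.000000 + (1-p)*0.000000] = 0.000000; exercise = 0.000000; V(3,2) = max -> 0.000000
  V(3,3) = exp(-r*dt) * [p*0.000000 + (1-p)*0.000000] = 0.000000; exercise = 0.000000; V(3,3) = max -> 0.000000
  V(2,0) = exp(-r*dt) * [p*30.125345 + (1-p)*7.109285] = 17.567797; exercise = 15.442697; V(2,0) = max -> 17.567797
  V(2,1) = exp(-r*dt) * [p*7.109285 + (1-p)*0.000000] = 3.272869; exercise = 0.000000; V(2,1) = max -> 3.272869
  V(2,2) = exp(-r*dt) * [p*0.000000 + (1-p)*0.000000] = 0.000000; exercise = 0.000000; V(2,2) = max -> 0.000000
  V(1,0) = exp(-r*dt) * [p*17.567797 + (1-p)*3.272869] = 9.790558; exercise = 4.666797; V(1,0) = max -> 9.790558
  V(1,1) = exp(-r*dt) * [p*3.272869 + (1-p)*0.000000] = 1.506716; exercise = 0.000000; V(1,1) = max -> 1.506716
  V(0,0) = exp(-r*dt) * [p*9.790558 + (1-p)*1.506716] = 5.291215; exercise = 0.000000; V(0,0) = max -> 5.291215


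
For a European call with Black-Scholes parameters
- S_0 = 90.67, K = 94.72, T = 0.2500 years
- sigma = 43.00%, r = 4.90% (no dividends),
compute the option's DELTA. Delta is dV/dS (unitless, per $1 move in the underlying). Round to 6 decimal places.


d1 = -0.0387726952; d2 = -0.2537726952
phi(d1) = 0.3986425237; exp(-qT) = 1.0000000000; exp(-rT) = 0.9878247258
N(d1) = 0.4845358072
Delta = exp(-qT) * N(d1) = 1.0000000000 * 0.4845358072 = 0.484536

Answer: Delta = 0.484536


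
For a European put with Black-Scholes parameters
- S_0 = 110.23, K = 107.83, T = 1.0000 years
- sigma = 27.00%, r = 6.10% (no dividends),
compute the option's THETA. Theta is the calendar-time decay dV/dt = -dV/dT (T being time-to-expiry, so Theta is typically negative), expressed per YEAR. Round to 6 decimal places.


Answer: Theta = -2.712577

Derivation:
d1 = 0.4424562188; d2 = 0.1724562188
phi(d1) = 0.3617426303; exp(-qT) = 1.0000000000; exp(-rT) = 0.9408232398
Theta = -S*exp(-qT)*phi(d1)*sigma/(2*sqrt(T)) + r*K*exp(-rT)*N(-d2) - q*S*exp(-qT)*N(-d1)
N(-d1) = 0.3290795525; N(-d2) = 0.4315394390; sqrt(T) = 1.0000000000
Term 1 = -110.2300 * 1.0000000000 * 0.3617426303 * 0.2700 / (2 * 1.0000000000) = -5.3831101686
Term 2 = 0.0610 * 107.8300 * 0.9408232398 * 0.4315394390 = 2.6705331263
Term 3 = 0 (no dividend yield, q = 0)
Theta = -5.3831101686 + (2.6705331263) + (0.0000000000) = -2.712577


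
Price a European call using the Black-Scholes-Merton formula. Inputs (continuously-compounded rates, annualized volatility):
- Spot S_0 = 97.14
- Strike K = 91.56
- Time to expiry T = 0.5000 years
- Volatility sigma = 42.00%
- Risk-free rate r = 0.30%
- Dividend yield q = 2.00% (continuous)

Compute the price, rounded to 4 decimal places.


d1 = (ln(S/K) + (r - q + 0.5*sigma^2) * T) / (sigma * sqrt(T)) = 0.31906928
d2 = d1 - sigma * sqrt(T) = 0.02208443
exp(-rT) = 0.99850112; exp(-qT) = 0.99004983
C = S_0 * exp(-qT) * N(d1) - K * exp(-rT) * N(d2)
N(d1) = 0.62516301; N(d2) = 0.50880970
C = 97.1400 * 0.99004983 * 0.62516301 - 91.5600 * 0.99850112 * 0.50880970 = 13.6073

Answer: Price = 13.6073


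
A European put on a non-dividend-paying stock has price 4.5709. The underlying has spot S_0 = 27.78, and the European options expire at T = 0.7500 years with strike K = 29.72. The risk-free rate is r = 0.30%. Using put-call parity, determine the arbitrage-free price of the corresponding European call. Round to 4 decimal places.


Answer: Call price = 2.6977

Derivation:
Put-call parity: C - P = S_0 * exp(-qT) - K * exp(-rT).
S_0 * exp(-qT) = 27.7800 * 1.00000000 = 27.78000000
K * exp(-rT) = 29.7200 * 0.99775253 = 29.65320517
C = P + S*exp(-qT) - K*exp(-rT)
C = 4.5709 + 27.78000000 - 29.65320517 = 2.6977


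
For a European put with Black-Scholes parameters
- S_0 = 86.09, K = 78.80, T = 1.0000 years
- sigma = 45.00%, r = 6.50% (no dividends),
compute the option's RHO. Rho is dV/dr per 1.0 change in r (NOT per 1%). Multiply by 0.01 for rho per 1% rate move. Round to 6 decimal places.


d1 = 0.5660672529; d2 = 0.1160672529
phi(d1) = 0.3398827409; exp(-qT) = 1.0000000000; exp(-rT) = 0.9370674634
N(-d2) = 0.4537996209
Rho = -K*T*exp(-rT)*N(-d2) = -78.8000 * 1.0000 * 0.9370674634 * 0.4537996209 = -33.508980

Answer: Rho = -33.508980


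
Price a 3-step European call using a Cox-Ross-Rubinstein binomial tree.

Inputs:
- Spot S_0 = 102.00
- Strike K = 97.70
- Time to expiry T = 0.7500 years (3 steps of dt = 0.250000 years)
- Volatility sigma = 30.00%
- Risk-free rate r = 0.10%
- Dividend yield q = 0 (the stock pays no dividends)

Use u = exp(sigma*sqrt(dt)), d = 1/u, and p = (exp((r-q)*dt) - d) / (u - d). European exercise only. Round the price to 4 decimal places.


Answer: Price = V(0,0) = 13.3790

Derivation:
dt = T/N = 0.250000
u = exp(sigma*sqrt(dt)) = 1.161834; d = 1/u = 0.860708
p = (exp((r-q)*dt) - d) / (u - d) = 0.463400
Discount per step: exp(-r*dt) = 0.999750
Stock lattice S(k, i) with i counting down-moves:
  k=0: S(0,0) = 102.0000
  k=1: S(1,0) = 118.5071; S(1,1) = 87.7922
  k=2: S(2,0) = 137.6856; S(2,1) = 102.0000; S(2,2) = 75.5635
  k=3: S(3,0) = 159.9678; S(3,1) = 118.5071; S(3,2) = 87.7922; S(3,3) = 65.0381
Terminal payoffs V(N, i) = max(S_T - K, 0):
  V(3,0) = 62.267843; V(3,1) = 20.807093; V(3,2) = 0.000000; V(3,3) = 0.000000
Backward induction: V(k, i) = exp(-r*dt) * [p * V(k+1, i) + (1-p) * V(k+1, i+1)].
  V(2,0) = exp(-r*dt) * [p*62.267843 + (1-p)*20.807093] = 40.010020
  V(2,1) = exp(-r*dt) * [p*20.807093 + (1-p)*0.000000] = 9.639606
  V(2,2) = exp(-r*dt) * [p*0.000000 + (1-p)*0.000000] = 0.000000
  V(1,0) = exp(-r*dt) * [p*40.010020 + (1-p)*9.639606] = 23.707343
  V(1,1) = exp(-r*dt) * [p*9.639606 + (1-p)*0.000000] = 4.465882
  V(0,0) = exp(-r*dt) * [p*23.707343 + (1-p)*4.465882] = 13.379039


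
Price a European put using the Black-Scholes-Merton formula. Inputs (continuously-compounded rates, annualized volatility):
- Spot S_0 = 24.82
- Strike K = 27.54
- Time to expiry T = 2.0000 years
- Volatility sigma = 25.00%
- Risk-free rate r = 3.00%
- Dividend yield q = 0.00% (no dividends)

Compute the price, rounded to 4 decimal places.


Answer: Price = 4.1463

Derivation:
d1 = (ln(S/K) + (r - q + 0.5*sigma^2) * T) / (sigma * sqrt(T)) = 0.05235500
d2 = d1 - sigma * sqrt(T) = -0.30119839
exp(-rT) = 0.94176453; exp(-qT) = 1.00000000
P = K * exp(-rT) * N(-d2) - S_0 * exp(-qT) * N(-d1)
N(-d1) = 0.47912292; N(-d2) = 0.61836839
P = 27.5400 * 0.94176453 * 0.61836839 - 24.8200 * 1.00000000 * 0.47912292 = 4.1463


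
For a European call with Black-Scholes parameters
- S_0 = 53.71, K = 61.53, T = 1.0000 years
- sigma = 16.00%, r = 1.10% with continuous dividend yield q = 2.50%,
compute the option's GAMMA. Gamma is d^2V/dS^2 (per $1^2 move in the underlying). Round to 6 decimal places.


Answer: Gamma = 0.031360

Derivation:
d1 = -0.8570353552; d2 = -1.0170353552
phi(d1) = 0.2763206442; exp(-qT) = 0.9753099120; exp(-rT) = 0.9890602788
Gamma = exp(-qT) * phi(d1) / (S * sigma * sqrt(T)) = 0.9753099120 * 0.2763206442 / (53.7100 * 0.1600 * 1.0000000000) = 0.031360


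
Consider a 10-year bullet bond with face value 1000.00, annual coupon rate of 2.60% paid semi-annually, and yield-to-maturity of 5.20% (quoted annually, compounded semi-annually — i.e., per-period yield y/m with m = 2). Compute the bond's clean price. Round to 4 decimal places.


Answer: Price = 799.2422

Derivation:
Coupon per period c = face * coupon_rate / m = 13.000000
Periods per year m = 2; per-period yield y/m = 0.026000
Number of cashflows N = 20
Cashflows (t years, CF_t, discount factor 1/(1+y/m)^(m*t), PV):
  t = 0.5000: CF_t = 13.000000, DF = 0.974659, PV = 12.670565
  t = 1.0000: CF_t = 13.000000, DF = 0.949960, PV = 12.349479
  t = 1.5000: CF_t = 13.000000, DF = 0.925887, PV = 12.036529
  t = 2.0000: CF_t = 13.000000, DF = 0.902424, PV = 11.731510
  t = 2.5000: CF_t = 13.000000, DF = 0.879555, PV = 11.434220
  t = 3.0000: CF_t = 13.000000, DF = 0.857266, PV = 11.144464
  t = 3.5000: CF_t = 13.000000, DF = 0.835542, PV = 10.862051
  t = 4.0000: CF_t = 13.000000, DF = 0.814369, PV = 10.586794
  t = 4.5000: CF_t = 13.000000, DF = 0.793732, PV = 10.318513
  t = 5.0000: CF_t = 13.000000, DF = 0.773618, PV = 10.057030
  t = 5.5000: CF_t = 13.000000, DF = 0.754013, PV = 9.802173
  t = 6.0000: CF_t = 13.000000, DF = 0.734906, PV = 9.553775
  t = 6.5000: CF_t = 13.000000, DF = 0.716282, PV = 9.311672
  t = 7.0000: CF_t = 13.000000, DF = 0.698131, PV = 9.075704
  t = 7.5000: CF_t = 13.000000, DF = 0.680440, PV = 8.845715
  t = 8.0000: CF_t = 13.000000, DF = 0.663197, PV = 8.621555
  t = 8.5000: CF_t = 13.000000, DF = 0.646390, PV = 8.403075
  t = 9.0000: CF_t = 13.000000, DF = 0.630010, PV = 8.190131
  t = 9.5000: CF_t = 13.000000, DF = 0.614045, PV = 7.982584
  t = 10.0000: CF_t = 1013.000000, DF = 0.598484, PV = 606.264627
Price P = sum_t PV_t = 799.242165


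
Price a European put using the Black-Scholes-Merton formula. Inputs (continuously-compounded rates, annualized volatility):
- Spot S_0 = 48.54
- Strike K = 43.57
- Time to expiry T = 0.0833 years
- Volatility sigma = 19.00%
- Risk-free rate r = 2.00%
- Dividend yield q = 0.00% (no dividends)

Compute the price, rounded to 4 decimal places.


d1 = (ln(S/K) + (r - q + 0.5*sigma^2) * T) / (sigma * sqrt(T)) = 2.02761470
d2 = d1 - sigma * sqrt(T) = 1.97277739
exp(-rT) = 0.99833539; exp(-qT) = 1.00000000
P = K * exp(-rT) * N(-d2) - S_0 * exp(-qT) * N(-d1)
N(-d1) = 0.02129979; N(-d2) = 0.02426047
P = 43.5700 * 0.99833539 * 0.02426047 - 48.5400 * 1.00000000 * 0.02129979 = 0.0214

Answer: Price = 0.0214


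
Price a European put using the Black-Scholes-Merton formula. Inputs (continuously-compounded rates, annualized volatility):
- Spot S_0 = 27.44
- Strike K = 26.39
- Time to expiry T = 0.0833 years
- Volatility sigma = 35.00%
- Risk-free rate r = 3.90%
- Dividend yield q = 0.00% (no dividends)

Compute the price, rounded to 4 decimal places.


d1 = (ln(S/K) + (r - q + 0.5*sigma^2) * T) / (sigma * sqrt(T)) = 0.46891023
d2 = d1 - sigma * sqrt(T) = 0.36789415
exp(-rT) = 0.99675657; exp(-qT) = 1.00000000
P = K * exp(-rT) * N(-d2) - S_0 * exp(-qT) * N(-d1)
N(-d1) = 0.31956690; N(-d2) = 0.35647608
P = 26.3900 * 0.99675657 * 0.35647608 - 27.4400 * 1.00000000 * 0.31956690 = 0.6080

Answer: Price = 0.6080


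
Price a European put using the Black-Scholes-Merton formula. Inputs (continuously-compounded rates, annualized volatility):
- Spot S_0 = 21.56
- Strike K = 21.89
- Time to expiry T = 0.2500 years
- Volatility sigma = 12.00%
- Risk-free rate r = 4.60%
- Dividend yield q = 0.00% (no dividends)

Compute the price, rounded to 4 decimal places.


Answer: Price = 0.5578

Derivation:
d1 = (ln(S/K) + (r - q + 0.5*sigma^2) * T) / (sigma * sqrt(T)) = -0.03150276
d2 = d1 - sigma * sqrt(T) = -0.09150276
exp(-rT) = 0.98856587; exp(-qT) = 1.00000000
P = K * exp(-rT) * N(-d2) - S_0 * exp(-qT) * N(-d1)
N(-d1) = 0.51256570; N(-d2) = 0.53645344
P = 21.8900 * 0.98856587 * 0.53645344 - 21.5600 * 1.00000000 * 0.51256570 = 0.5578


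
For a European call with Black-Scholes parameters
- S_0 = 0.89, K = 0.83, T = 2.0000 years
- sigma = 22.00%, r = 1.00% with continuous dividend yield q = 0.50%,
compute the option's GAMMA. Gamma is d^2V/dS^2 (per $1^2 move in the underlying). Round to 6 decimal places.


Answer: Gamma = 1.310308

Derivation:
d1 = 0.4120367845; d2 = 0.1009098008
phi(d1) = 0.3664747375; exp(-qT) = 0.9900498337; exp(-rT) = 0.9801986733
Gamma = exp(-qT) * phi(d1) / (S * sigma * sqrt(T)) = 0.9900498337 * 0.3664747375 / (0.8900 * 0.2200 * 1.4142135624) = 1.310308


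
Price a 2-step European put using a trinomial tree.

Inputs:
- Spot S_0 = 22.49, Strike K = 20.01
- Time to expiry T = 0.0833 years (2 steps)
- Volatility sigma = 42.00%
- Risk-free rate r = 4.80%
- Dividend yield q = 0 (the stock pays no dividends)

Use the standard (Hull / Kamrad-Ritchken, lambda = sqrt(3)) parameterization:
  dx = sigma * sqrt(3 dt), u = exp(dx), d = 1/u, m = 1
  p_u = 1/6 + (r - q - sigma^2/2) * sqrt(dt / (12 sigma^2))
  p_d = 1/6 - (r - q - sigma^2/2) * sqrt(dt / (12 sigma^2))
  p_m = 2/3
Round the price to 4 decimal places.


dt = T/N = 0.041650; dx = sigma*sqrt(3*dt) = 0.148463
u = exp(dx) = 1.160050; d = 1/u = 0.862032
p_u = 0.161028, p_m = 0.666667, p_d = 0.172306
Discount per step: exp(-r*dt) = 0.998003
Stock lattice S(k, j) with j the centered position index:
  k=0: S(0,+0) = 22.4900
  k=1: S(1,-1) = 19.3871; S(1,+0) = 22.4900; S(1,+1) = 26.0895
  k=2: S(2,-2) = 16.7123; S(2,-1) = 19.3871; S(2,+0) = 22.4900; S(2,+1) = 26.0895; S(2,+2) = 30.2651
Terminal payoffs V(N, j) = max(K - S_T, 0):
  V(2,-2) = 3.297694; V(2,-1) = 0.622897; V(2,+0) = 0.000000; V(2,+1) = 0.000000; V(2,+2) = 0.000000
Backward induction: V(k, j) = exp(-r*dt) * [p_u * V(k+1, j+1) + p_m * V(k+1, j) + p_d * V(k+1, j-1)]
  V(1,-1) = exp(-r*dt) * [p_u*0.000000 + p_m*0.622897 + p_d*3.297694] = 0.981512
  V(1,+0) = exp(-r*dt) * [p_u*0.000000 + p_m*0.000000 + p_d*0.622897] = 0.107114
  V(1,+1) = exp(-r*dt) * [p_u*0.000000 + p_m*0.000000 + p_d*0.000000] = 0.000000
  V(0,+0) = exp(-r*dt) * [p_u*0.000000 + p_m*0.107114 + p_d*0.981512] = 0.240049

Answer: Price = V(0,0) = 0.2400


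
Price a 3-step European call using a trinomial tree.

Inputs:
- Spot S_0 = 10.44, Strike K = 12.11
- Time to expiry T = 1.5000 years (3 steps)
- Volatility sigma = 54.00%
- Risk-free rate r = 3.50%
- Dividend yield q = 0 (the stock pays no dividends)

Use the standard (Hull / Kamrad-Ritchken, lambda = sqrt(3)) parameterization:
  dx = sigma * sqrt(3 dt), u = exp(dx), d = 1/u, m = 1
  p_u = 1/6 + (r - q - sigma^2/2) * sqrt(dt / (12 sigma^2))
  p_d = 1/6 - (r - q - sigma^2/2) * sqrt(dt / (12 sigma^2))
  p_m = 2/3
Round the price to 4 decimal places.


dt = T/N = 0.500000; dx = sigma*sqrt(3*dt) = 0.661362
u = exp(dx) = 1.937430; d = 1/u = 0.516148
p_u = 0.124783, p_m = 0.666667, p_d = 0.208550
Discount per step: exp(-r*dt) = 0.982652
Stock lattice S(k, j) with j the centered position index:
  k=0: S(0,+0) = 10.4400
  k=1: S(1,-1) = 5.3886; S(1,+0) = 10.4400; S(1,+1) = 20.2268
  k=2: S(2,-2) = 2.7813; S(2,-1) = 5.3886; S(2,+0) = 10.4400; S(2,+1) = 20.2268; S(2,+2) = 39.1879
  k=3: S(3,-3) = 1.4356; S(3,-2) = 2.7813; S(3,-1) = 5.3886; S(3,+0) = 10.4400; S(3,+1) = 20.2268; S(3,+2) = 39.1879; S(3,+3) = 75.9239
Terminal payoffs V(N, j) = max(S_T - K, 0):
  V(3,-3) = 0.000000; V(3,-2) = 0.000000; V(3,-1) = 0.000000; V(3,+0) = 0.000000; V(3,+1) = 8.116767; V(3,+2) = 27.077940; V(3,+3) = 63.813881
Backward induction: V(k, j) = exp(-r*dt) * [p_u * V(k+1, j+1) + p_m * V(k+1, j) + p_d * V(k+1, j-1)]
  V(2,-2) = exp(-r*dt) * [p_u*0.000000 + p_m*0.000000 + p_d*0.000000] = 0.000000
  V(2,-1) = exp(-r*dt) * [p_u*0.000000 + p_m*0.000000 + p_d*0.000000] = 0.000000
  V(2,+0) = exp(-r*dt) * [p_u*8.116767 + p_m*0.000000 + p_d*0.000000] = 0.995267
  V(2,+1) = exp(-r*dt) * [p_u*27.077940 + p_m*8.116767 + p_d*0.000000] = 8.637568
  V(2,+2) = exp(-r*dt) * [p_u*63.813881 + p_m*27.077940 + p_d*8.116767] = 27.226960
  V(1,-1) = exp(-r*dt) * [p_u*0.995267 + p_m*0.000000 + p_d*0.000000] = 0.122038
  V(1,+0) = exp(-r*dt) * [p_u*8.637568 + p_m*0.995267 + p_d*0.000000] = 1.711129
  V(1,+1) = exp(-r*dt) * [p_u*27.226960 + p_m*8.637568 + p_d*0.995267] = 9.200980
  V(0,+0) = exp(-r*dt) * [p_u*9.200980 + p_m*1.711129 + p_d*0.122038] = 2.274185

Answer: Price = V(0,0) = 2.2742


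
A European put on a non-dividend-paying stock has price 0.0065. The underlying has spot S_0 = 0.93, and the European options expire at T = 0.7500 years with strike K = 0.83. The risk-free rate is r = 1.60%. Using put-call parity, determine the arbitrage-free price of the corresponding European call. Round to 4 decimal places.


Put-call parity: C - P = S_0 * exp(-qT) - K * exp(-rT).
S_0 * exp(-qT) = 0.9300 * 1.00000000 = 0.93000000
K * exp(-rT) = 0.8300 * 0.98807171 = 0.82009952
C = P + S*exp(-qT) - K*exp(-rT)
C = 0.0065 + 0.93000000 - 0.82009952 = 0.1164

Answer: Call price = 0.1164


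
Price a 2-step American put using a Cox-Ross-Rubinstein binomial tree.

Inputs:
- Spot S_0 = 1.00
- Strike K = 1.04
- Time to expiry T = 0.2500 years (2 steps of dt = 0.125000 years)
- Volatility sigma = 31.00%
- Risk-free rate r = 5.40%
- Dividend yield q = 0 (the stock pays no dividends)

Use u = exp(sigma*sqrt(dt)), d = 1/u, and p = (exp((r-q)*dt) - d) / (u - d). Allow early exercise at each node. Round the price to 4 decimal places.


dt = T/N = 0.125000
u = exp(sigma*sqrt(dt)) = 1.115833; d = 1/u = 0.896191
p = (exp((r-q)*dt) - d) / (u - d) = 0.503463
Discount per step: exp(-r*dt) = 0.993273
Stock lattice S(k, i) with i counting down-moves:
  k=0: S(0,0) = 1.0000
  k=1: S(1,0) = 1.1158; S(1,1) = 0.8962
  k=2: S(2,0) = 1.2451; S(2,1) = 1.0000; S(2,2) = 0.8032
Terminal payoffs V(N, i) = max(K - S_T, 0):
  V(2,0) = 0.000000; V(2,1) = 0.040000; V(2,2) = 0.236841
Backward induction: V(k, i) = exp(-r*dt) * [p * V(k+1, i) + (1-p) * V(k+1, i+1)]; then take max(V_cont, immediate exercise) for American.
  V(1,0) = exp(-r*dt) * [p*0.000000 + (1-p)*0.040000] = 0.019728; exercise = 0.000000; V(1,0) = max -> 0.019728
  V(1,1) = exp(-r*dt) * [p*0.040000 + (1-p)*0.236841] = 0.136812; exercise = 0.143809; V(1,1) = max -> 0.143809
  V(0,0) = exp(-r*dt) * [p*0.019728 + (1-p)*0.143809] = 0.080792; exercise = 0.040000; V(0,0) = max -> 0.080792

Answer: Price = V(0,0) = 0.0808


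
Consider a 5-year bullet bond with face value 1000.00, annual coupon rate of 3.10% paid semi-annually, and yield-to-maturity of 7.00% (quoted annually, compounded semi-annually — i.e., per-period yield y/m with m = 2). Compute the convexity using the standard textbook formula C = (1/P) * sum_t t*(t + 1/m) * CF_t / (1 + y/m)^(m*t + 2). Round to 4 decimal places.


Coupon per period c = face * coupon_rate / m = 15.500000
Periods per year m = 2; per-period yield y/m = 0.035000
Number of cashflows N = 10
Cashflows (t years, CF_t, discount factor 1/(1+y/m)^(m*t), PV):
  t = 0.5000: CF_t = 15.500000, DF = 0.966184, PV = 14.975845
  t = 1.0000: CF_t = 15.500000, DF = 0.933511, PV = 14.469416
  t = 1.5000: CF_t = 15.500000, DF = 0.901943, PV = 13.980112
  t = 2.0000: CF_t = 15.500000, DF = 0.871442, PV = 13.507355
  t = 2.5000: CF_t = 15.500000, DF = 0.841973, PV = 13.050584
  t = 3.0000: CF_t = 15.500000, DF = 0.813501, PV = 12.609260
  t = 3.5000: CF_t = 15.500000, DF = 0.785991, PV = 12.182860
  t = 4.0000: CF_t = 15.500000, DF = 0.759412, PV = 11.770879
  t = 4.5000: CF_t = 15.500000, DF = 0.733731, PV = 11.372830
  t = 5.0000: CF_t = 1015.500000, DF = 0.708919, PV = 719.907055
Price P = sum_t PV_t = 837.826196
Convexity numerator sum_t t*(t + 1/m) * CF_t / (1+y/m)^(m*t + 2):
  t = 0.5000: term = 6.990056
  t = 1.0000: term = 20.261032
  t = 1.5000: term = 39.151752
  t = 2.0000: term = 63.046300
  t = 2.5000: term = 91.371449
  t = 3.0000: term = 123.594231
  t = 3.5000: term = 159.219621
  t = 4.0000: term = 197.788349
  t = 4.5000: term = 238.874818
  t = 5.0000: term = 18481.125834
Convexity = (1/P) * sum = 19421.423441 / 837.826196 = 23.180731

Answer: Convexity = 23.1807


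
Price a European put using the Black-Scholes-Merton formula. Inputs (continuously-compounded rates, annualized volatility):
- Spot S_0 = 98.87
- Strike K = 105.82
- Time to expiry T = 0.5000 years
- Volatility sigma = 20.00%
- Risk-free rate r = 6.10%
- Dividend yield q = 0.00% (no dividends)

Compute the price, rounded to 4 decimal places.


Answer: Price = 7.7629

Derivation:
d1 = (ln(S/K) + (r - q + 0.5*sigma^2) * T) / (sigma * sqrt(T)) = -0.19398542
d2 = d1 - sigma * sqrt(T) = -0.33540678
exp(-rT) = 0.96996043; exp(-qT) = 1.00000000
P = K * exp(-rT) * N(-d2) - S_0 * exp(-qT) * N(-d1)
N(-d1) = 0.57690635; N(-d2) = 0.63134087
P = 105.8200 * 0.96996043 * 0.63134087 - 98.8700 * 1.00000000 * 0.57690635 = 7.7629


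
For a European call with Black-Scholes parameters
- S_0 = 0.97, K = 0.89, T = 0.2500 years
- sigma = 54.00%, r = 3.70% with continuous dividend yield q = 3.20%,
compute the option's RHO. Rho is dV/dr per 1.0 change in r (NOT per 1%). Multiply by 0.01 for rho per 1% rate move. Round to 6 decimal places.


Answer: Rho = 0.126700

Derivation:
d1 = 0.4584244769; d2 = 0.1884244769
phi(d1) = 0.3591500419; exp(-qT) = 0.9920319148; exp(-rT) = 0.9907926496
N(d2) = 0.5747280432
Rho = K*T*exp(-rT)*N(d2) = 0.8900 * 0.2500 * 0.9907926496 * 0.5747280432 = 0.126700


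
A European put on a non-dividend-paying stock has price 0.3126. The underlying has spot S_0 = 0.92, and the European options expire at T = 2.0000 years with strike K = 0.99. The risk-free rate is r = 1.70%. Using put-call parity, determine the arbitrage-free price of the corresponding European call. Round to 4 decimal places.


Answer: Call price = 0.2757

Derivation:
Put-call parity: C - P = S_0 * exp(-qT) - K * exp(-rT).
S_0 * exp(-qT) = 0.9200 * 1.00000000 = 0.92000000
K * exp(-rT) = 0.9900 * 0.96657150 = 0.95690579
C = P + S*exp(-qT) - K*exp(-rT)
C = 0.3126 + 0.92000000 - 0.95690579 = 0.2757


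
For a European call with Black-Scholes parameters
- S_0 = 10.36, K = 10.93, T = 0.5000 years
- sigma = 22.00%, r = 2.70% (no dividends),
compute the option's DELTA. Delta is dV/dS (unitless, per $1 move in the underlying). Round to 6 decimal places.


d1 = -0.1797276792; d2 = -0.3352911710
phi(d1) = 0.3925507100; exp(-qT) = 1.0000000000; exp(-rT) = 0.9865907163
N(d1) = 0.4286831812
Delta = exp(-qT) * N(d1) = 1.0000000000 * 0.4286831812 = 0.428683

Answer: Delta = 0.428683


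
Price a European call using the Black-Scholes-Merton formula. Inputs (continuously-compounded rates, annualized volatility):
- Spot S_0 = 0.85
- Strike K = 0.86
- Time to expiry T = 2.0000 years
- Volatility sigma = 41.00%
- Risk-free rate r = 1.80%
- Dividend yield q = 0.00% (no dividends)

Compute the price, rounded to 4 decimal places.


d1 = (ln(S/K) + (r - q + 0.5*sigma^2) * T) / (sigma * sqrt(T)) = 0.33182962
d2 = d1 - sigma * sqrt(T) = -0.24799794
exp(-rT) = 0.96464029; exp(-qT) = 1.00000000
C = S_0 * exp(-qT) * N(d1) - K * exp(-rT) * N(d2)
N(d1) = 0.62999104; N(d2) = 0.40206800
C = 0.8500 * 1.00000000 * 0.62999104 - 0.8600 * 0.96464029 * 0.40206800 = 0.2019

Answer: Price = 0.2019


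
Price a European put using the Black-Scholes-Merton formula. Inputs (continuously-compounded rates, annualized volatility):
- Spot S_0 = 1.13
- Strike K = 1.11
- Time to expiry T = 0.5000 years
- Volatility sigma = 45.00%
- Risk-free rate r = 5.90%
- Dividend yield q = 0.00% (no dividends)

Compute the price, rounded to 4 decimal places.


Answer: Price = 0.1149

Derivation:
d1 = (ln(S/K) + (r - q + 0.5*sigma^2) * T) / (sigma * sqrt(T)) = 0.30792966
d2 = d1 - sigma * sqrt(T) = -0.01026839
exp(-rT) = 0.97093088; exp(-qT) = 1.00000000
P = K * exp(-rT) * N(-d2) - S_0 * exp(-qT) * N(-d1)
N(-d1) = 0.37906793; N(-d2) = 0.50409642
P = 1.1100 * 0.97093088 * 0.50409642 - 1.1300 * 1.00000000 * 0.37906793 = 0.1149


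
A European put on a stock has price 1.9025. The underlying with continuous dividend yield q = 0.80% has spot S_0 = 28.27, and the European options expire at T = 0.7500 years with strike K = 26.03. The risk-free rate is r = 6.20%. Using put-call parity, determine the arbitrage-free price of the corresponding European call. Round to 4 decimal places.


Answer: Call price = 5.1561

Derivation:
Put-call parity: C - P = S_0 * exp(-qT) - K * exp(-rT).
S_0 * exp(-qT) = 28.2700 * 0.99401796 = 28.10088784
K * exp(-rT) = 26.0300 * 0.95456456 = 24.84731551
C = P + S*exp(-qT) - K*exp(-rT)
C = 1.9025 + 28.10088784 - 24.84731551 = 5.1561


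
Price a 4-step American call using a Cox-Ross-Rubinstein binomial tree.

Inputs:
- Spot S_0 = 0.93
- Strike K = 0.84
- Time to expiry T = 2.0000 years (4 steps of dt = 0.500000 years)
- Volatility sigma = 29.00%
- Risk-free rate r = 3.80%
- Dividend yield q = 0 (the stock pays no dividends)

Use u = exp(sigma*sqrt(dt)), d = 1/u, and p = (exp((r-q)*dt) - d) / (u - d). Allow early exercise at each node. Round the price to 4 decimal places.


dt = T/N = 0.500000
u = exp(sigma*sqrt(dt)) = 1.227600; d = 1/u = 0.814598
p = (exp((r-q)*dt) - d) / (u - d) = 0.495358
Discount per step: exp(-r*dt) = 0.981179
Stock lattice S(k, i) with i counting down-moves:
  k=0: S(0,0) = 0.9300
  k=1: S(1,0) = 1.1417; S(1,1) = 0.7576
  k=2: S(2,0) = 1.4015; S(2,1) = 0.9300; S(2,2) = 0.6171
  k=3: S(3,0) = 1.7205; S(3,1) = 1.1417; S(3,2) = 0.7576; S(3,3) = 0.5027
  k=4: S(4,0) = 2.1121; S(4,1) = 1.4015; S(4,2) = 0.9300; S(4,3) = 0.6171; S(4,4) = 0.4095
Terminal payoffs V(N, i) = max(S_T - K, 0):
  V(4,0) = 1.272080; V(4,1) = 0.561511; V(4,2) = 0.090000; V(4,3) = 0.000000; V(4,4) = 0.000000
Backward induction: V(k, i) = exp(-r*dt) * [p * V(k+1, i) + (1-p) * V(k+1, i+1)]; then take max(V_cont, immediate exercise) for American.
  V(3,0) = exp(-r*dt) * [p*1.272080 + (1-p)*0.561511] = 0.896305; exercise = 0.880495; V(3,0) = max -> 0.896305
  V(3,1) = exp(-r*dt) * [p*0.561511 + (1-p)*0.090000] = 0.317477; exercise = 0.301668; V(3,1) = max -> 0.317477
  V(3,2) = exp(-r*dt) * [p*0.090000 + (1-p)*0.000000] = 0.043743; exercise = 0.000000; V(3,2) = max -> 0.043743
  V(3,3) = exp(-r*dt) * [p*0.000000 + (1-p)*0.000000] = 0.000000; exercise = 0.000000; V(3,3) = max -> 0.000000
  V(2,0) = exp(-r*dt) * [p*0.896305 + (1-p)*0.317477] = 0.592833; exercise = 0.561511; V(2,0) = max -> 0.592833
  V(2,1) = exp(-r*dt) * [p*0.317477 + (1-p)*0.043743] = 0.175964; exercise = 0.090000; V(2,1) = max -> 0.175964
  V(2,2) = exp(-r*dt) * [p*0.043743 + (1-p)*0.000000] = 0.021261; exercise = 0.000000; V(2,2) = max -> 0.021261
  V(1,0) = exp(-r*dt) * [p*0.592833 + (1-p)*0.175964] = 0.375265; exercise = 0.301668; V(1,0) = max -> 0.375265
  V(1,1) = exp(-r*dt) * [p*0.175964 + (1-p)*0.021261] = 0.096052; exercise = 0.000000; V(1,1) = max -> 0.096052
  V(0,0) = exp(-r*dt) * [p*0.375265 + (1-p)*0.096052] = 0.229952; exercise = 0.090000; V(0,0) = max -> 0.229952

Answer: Price = V(0,0) = 0.2300
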